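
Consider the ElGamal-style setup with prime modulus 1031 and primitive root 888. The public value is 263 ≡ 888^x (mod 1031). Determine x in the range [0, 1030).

819

Baby-step giant-step with m = ceil(sqrt(1030)) = 33.
Baby table (888^j mod 1031 for j=0..32):
  0:1  1:888  2:860  3:740  4:373  5:273  6:139  7:743
  8:975  9:791  10:297  11:831  12:763  13:177  14:464  15:663
  16:43  17:37  18:895  19:890  20:574  21:398  22:822  23:1019
  24:685  25:1021  26:399  27:679  28:848  29:394  30:363  31:672
  32:818
Giant step factor: 888^(-33) ≡ 753 (mod 1031).
Scan 263·753^i mod 1031 for i = 0, 1, …:
  i=0: 263   i=1: 87   i=2: 558   i=3: 557
  i=4: 835   i=5: 876   i=6: 819   i=7: 169
  i=8: 444   i=9: 288     …   i=23: 832
  i=24: 679
Match at i=24, j=27: x = 24·33 + 27 = 819.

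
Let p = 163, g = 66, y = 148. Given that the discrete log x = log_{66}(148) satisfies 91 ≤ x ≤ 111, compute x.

97

Compute 66^91 mod 163 = 63, then multiply by 66 repeatedly:
  66^91=63  66^92=83  66^93=99  66^94=14  66^95=109
  66^96=22  66^97=148
Found 148 at exponent 97.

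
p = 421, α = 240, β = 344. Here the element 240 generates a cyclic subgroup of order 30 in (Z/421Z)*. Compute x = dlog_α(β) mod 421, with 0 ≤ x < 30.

2

Successive powers of 240 modulo 421:
  240^0=1  240^1=240  240^2=344
So 240^2 ≡ 344 (mod 421), giving x = 2.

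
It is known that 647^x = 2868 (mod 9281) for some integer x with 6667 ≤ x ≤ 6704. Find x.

6682

Compute 647^6667 mod 9281 = 8165, then multiply by 647 repeatedly:
  647^6667=8165  647^6668=1866  647^6669=772  647^6670=7591  647^6671=1728
  647^6672=4296  647^6673=4493  647^6674=2018  647^6675=6306  647^6676=5623
  647^6677=9210  647^6678=468  647^6679=5804  647^6680=5664  647^6681=7894
  647^6682=2868
Found 2868 at exponent 6682.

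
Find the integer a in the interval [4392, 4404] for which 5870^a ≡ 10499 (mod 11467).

4398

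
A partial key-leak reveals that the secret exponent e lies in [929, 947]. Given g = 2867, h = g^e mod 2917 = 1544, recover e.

942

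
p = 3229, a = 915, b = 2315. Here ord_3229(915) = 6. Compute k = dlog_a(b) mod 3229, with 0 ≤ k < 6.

5

Successive powers of 915 modulo 3229:
  915^0=1  915^1=915  915^2=914  915^3=3228  915^4=2314  915^5=2315
So 915^5 ≡ 2315 (mod 3229), giving k = 5.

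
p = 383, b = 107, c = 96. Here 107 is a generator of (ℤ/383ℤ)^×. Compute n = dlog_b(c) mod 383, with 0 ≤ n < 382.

Baby-step giant-step with m = ceil(sqrt(382)) = 20.
Baby table (107^j mod 383 for j=0..19):
  0:1  1:107  2:342  3:209  4:149  5:240  6:19  7:118
  8:370  9:141  10:150  11:347  12:361  13:327  14:136  15:381
  16:169  17:82  18:348  19:85
Giant step factor: 107^(-20) ≡ 229 (mod 383).
Scan 96·229^i mod 383 for i = 0, 1, …:
  i=0: 96   i=1: 153   i=2: 184   i=3: 6
  i=4: 225   i=5: 203   i=6: 144   i=7: 38
  i=8: 276   i=9: 9     …   i=16: 219
  i=17: 361
Match at i=17, j=12: n = 17·20 + 12 = 352.

352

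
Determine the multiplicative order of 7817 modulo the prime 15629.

15628

The order of 7817 must divide p − 1 = 15628 = 2^2 · 3907.
Divisors: 1, 2, 4, 3907, 7814, 15628.
Check each in increasing order: 7817^1 ≡ 7817;  7817^2 ≡ 11728;  7817^4 ≡ 10784;  7817^3907 ≡ 7752;  7817^7814 ≡ 15628;  7817^15628 ≡ 1.
Smallest exponent giving 1 is 15628.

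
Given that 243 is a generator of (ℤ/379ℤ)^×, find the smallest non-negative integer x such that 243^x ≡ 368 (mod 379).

154

Baby-step giant-step with m = ceil(sqrt(378)) = 20.
Baby table (243^j mod 379 for j=0..19):
  0:1  1:243  2:304  3:346  4:319  5:201  6:331  7:85
  8:189  9:68  10:227  11:206  12:30  13:89  14:24  15:147
  16:95  17:345  18:76  19:276
Giant step factor: 243^(-20) ≡ 101 (mod 379).
Scan 368·101^i mod 379 for i = 0, 1, …:
  i=0: 368   i=1: 26   i=2: 352   i=3: 305
  i=4: 106   i=5: 94   i=6: 19   i=7: 24
Match at i=7, j=14: x = 7·20 + 14 = 154.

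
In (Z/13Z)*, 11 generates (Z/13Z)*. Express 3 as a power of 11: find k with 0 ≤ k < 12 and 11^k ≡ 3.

Successive powers of 11 modulo 13:
  11^0=1  11^1=11  11^2=4  11^3=5  11^4=3
So 11^4 ≡ 3 (mod 13), giving k = 4.

4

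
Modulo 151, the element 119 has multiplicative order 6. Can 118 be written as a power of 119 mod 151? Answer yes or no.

118 ∈ ⟨119⟩ iff 118^6 ≡ 1 (mod 151), since |⟨119⟩| = 6.
118^6 mod 151 = 1.
Since 1 = 1, 118 lies in the subgroup.

yes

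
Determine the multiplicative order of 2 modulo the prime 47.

The order of 2 must divide p − 1 = 46 = 2 · 23.
Divisors: 1, 2, 23, 46.
Check each in increasing order: 2^1 ≡ 2;  2^2 ≡ 4;  2^23 ≡ 1.
Smallest exponent giving 1 is 23.

23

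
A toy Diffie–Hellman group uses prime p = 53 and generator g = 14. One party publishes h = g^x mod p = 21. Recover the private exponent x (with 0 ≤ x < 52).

Baby-step giant-step with m = ceil(sqrt(52)) = 8.
Baby table (14^j mod 53 for j=0..7):
  0:1  1:14  2:37  3:41  4:44  5:33  6:38  7:2
Giant step factor: 14^(-8) ≡ 36 (mod 53).
Scan 21·36^i mod 53 for i = 0, 1, …:
  i=0: 21   i=1: 14
Match at i=1, j=1: x = 1·8 + 1 = 9.

9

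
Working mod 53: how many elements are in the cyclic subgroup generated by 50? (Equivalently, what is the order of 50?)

52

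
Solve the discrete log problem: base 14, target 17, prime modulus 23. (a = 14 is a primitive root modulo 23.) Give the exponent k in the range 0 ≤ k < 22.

Successive powers of 14 modulo 23:
  14^0=1  14^1=14  14^2=12  14^3=7  14^4=6  14^5=15
  14^6=3  14^7=19  14^8=13  14^9=21  14^10=18  14^11=22
  14^12=9  14^13=11  14^14=16  14^15=17
So 14^15 ≡ 17 (mod 23), giving k = 15.

15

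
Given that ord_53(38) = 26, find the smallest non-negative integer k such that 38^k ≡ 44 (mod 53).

18

Successive powers of 38 modulo 53:
  38^0=1  38^1=38  38^2=13  38^3=17  38^4=10  38^5=9
  38^6=24  38^7=11  38^8=47  38^9=37  38^10=28  38^11=4
  38^12=46  38^13=52  38^14=15  38^15=40  38^16=36  38^17=43
  38^18=44
So 38^18 ≡ 44 (mod 53), giving k = 18.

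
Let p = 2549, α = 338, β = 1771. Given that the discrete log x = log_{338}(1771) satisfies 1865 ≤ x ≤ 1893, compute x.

1876

Compute 338^1865 mod 2549 = 1067, then multiply by 338 repeatedly:
  338^1865=1067  338^1866=1237  338^1867=70  338^1868=719  338^1869=867
  338^1870=2460  338^1871=506  338^1872=245  338^1873=1242  338^1874=1760
  338^1875=963  338^1876=1771
Found 1771 at exponent 1876.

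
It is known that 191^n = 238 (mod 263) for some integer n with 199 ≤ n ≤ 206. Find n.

Compute 191^199 mod 263 = 73, then multiply by 191 repeatedly:
  191^199=73  191^200=4  191^201=238
Found 238 at exponent 201.

201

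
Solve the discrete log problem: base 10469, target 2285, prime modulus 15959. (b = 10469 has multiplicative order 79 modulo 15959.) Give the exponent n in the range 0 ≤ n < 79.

Baby-step giant-step with m = ceil(sqrt(79)) = 9.
Baby table (10469^j mod 15959 for j=0..8):
  0:1  1:10469  2:9508  3:2969  4:10288  5:13740  6:5593  7:15505
  8:2856
Giant step factor: 10469^(-9) ≡ 8684 (mod 15959).
Scan 2285·8684^i mod 15959 for i = 0, 1, …:
  i=0: 2285   i=1: 5903   i=2: 1344   i=3: 5267
  i=4: 134   i=5: 14608   i=6: 13740
Match at i=6, j=5: n = 6·9 + 5 = 59.

59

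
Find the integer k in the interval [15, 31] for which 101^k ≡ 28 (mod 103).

16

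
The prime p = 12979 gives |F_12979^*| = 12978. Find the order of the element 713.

2163

The order of 713 must divide p − 1 = 12978 = 2 · 3^2 · 7 · 103.
Divisors: 1, 2, 3, 6, 7, 9, 14, 18, 21, 42, 63, 103, 126, 206, 309, 618, 721, 927, 1442, 1854, 2163, 4326, 6489, 12978.
Check each in increasing order: 713^1 ≡ 713;  713^2 ≡ 2188;  713^3 ≡ 2564;  713^6 ≡ 6722;  713^7 ≡ 3535;  713^9 ≡ 12075;  713^14 ≡ 10427;  713^18 ≡ 12518;  713^21 ≡ 12064;  713^42 ≡ 6569;  713^63 ≡ 11621;  713^103 ≡ 6541;  713^126 ≡ 1146;  713^206 ≡ 5897;  713^309 ≡ 11668;  713^618 ≡ 5493;  713^721 ≡ 3841;  713^927 ≡ 2022;  713^1442 ≡ 9137;  713^1854 ≡ 99;  713^2163 ≡ 1.
Smallest exponent giving 1 is 2163.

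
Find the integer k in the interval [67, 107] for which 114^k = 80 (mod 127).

Compute 114^67 mod 127 = 14, then multiply by 114 repeatedly:
  114^67=14  114^68=72  114^69=80
Found 80 at exponent 69.

69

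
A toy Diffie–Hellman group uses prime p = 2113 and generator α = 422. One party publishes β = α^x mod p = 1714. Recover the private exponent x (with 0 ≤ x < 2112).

Baby-step giant-step with m = ceil(sqrt(2112)) = 46.
Baby table (422^j mod 2113 for j=0..45):
  0:1  1:422  2:592  3:490  4:1819  5:599  6:1331  7:1737
  8:1916  9:1386  10:1704  11:668  12:867  13:325  14:1918  15:117
  16:775  17:1648  18:279  19:1523  20:354  21:1478  22:381  23:194
  24:1574  25:746  26:2088  27:15  28:2104  29:428  30:1011  31:1929
  32:533  33:948  34:699  35:1271  36:1773  37:204  38:1568  39:327
  40:649  41:1301  42:1755  43:1060  44:1477  45:2072
Giant step factor: 422^(-46) ≡ 1821 (mod 2113).
Scan 1714·1821^i mod 2113 for i = 0, 1, …:
  i=0: 1714   i=1: 293   i=2: 1077   i=3: 353
  i=4: 461   i=5: 620   i=6: 678   i=7: 646
  i=8: 1538   i=9: 973     …   i=44: 1262
  i=45: 1271
Match at i=45, j=35: x = 45·46 + 35 = 2105.

2105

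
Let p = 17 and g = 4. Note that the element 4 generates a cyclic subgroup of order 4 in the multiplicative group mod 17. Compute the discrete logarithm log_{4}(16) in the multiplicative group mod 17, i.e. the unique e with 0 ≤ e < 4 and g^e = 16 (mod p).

Successive powers of 4 modulo 17:
  4^0=1  4^1=4  4^2=16
So 4^2 ≡ 16 (mod 17), giving e = 2.

2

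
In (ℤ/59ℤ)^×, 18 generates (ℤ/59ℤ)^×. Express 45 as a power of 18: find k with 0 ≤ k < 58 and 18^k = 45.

Baby-step giant-step with m = ceil(sqrt(58)) = 8.
Baby table (18^j mod 59 for j=0..7):
  0:1  1:18  2:29  3:50  4:15  5:34  6:22  7:42
Giant step factor: 18^(-8) ≡ 16 (mod 59).
Scan 45·16^i mod 59 for i = 0, 1, …:
  i=0: 45   i=1: 12   i=2: 15
Match at i=2, j=4: k = 2·8 + 4 = 20.

20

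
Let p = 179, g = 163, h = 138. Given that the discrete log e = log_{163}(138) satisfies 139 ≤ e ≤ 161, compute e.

Compute 163^139 mod 179 = 24, then multiply by 163 repeatedly:
  163^139=24  163^140=153  163^141=58  163^142=146  163^143=170
  163^144=144  163^145=23  163^146=169  163^147=160  163^148=125
  163^149=148  163^150=138
Found 138 at exponent 150.

150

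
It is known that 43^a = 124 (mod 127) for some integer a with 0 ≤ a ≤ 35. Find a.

8

Compute 43^0 mod 127 = 1, then multiply by 43 repeatedly:
  43^0=1  43^1=43  43^2=71  43^3=5  43^4=88
  43^5=101  43^6=25  43^7=59  43^8=124
Found 124 at exponent 8.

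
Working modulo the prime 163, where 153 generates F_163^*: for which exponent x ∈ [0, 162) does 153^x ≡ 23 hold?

Baby-step giant-step with m = ceil(sqrt(162)) = 13.
Baby table (153^j mod 163 for j=0..12):
  0:1  1:153  2:100  3:141  4:57  5:82  6:158  7:50
  8:152  9:110  10:41  11:79  12:25
Giant step factor: 153^(-13) ≡ 148 (mod 163).
Scan 23·148^i mod 163 for i = 0, 1, …:
  i=0: 23   i=1: 144   i=2: 122   i=3: 126
  i=4: 66   i=5: 151   i=6: 17   i=7: 71
  i=8: 76   i=9: 1
Match at i=9, j=0: x = 9·13 + 0 = 117.

117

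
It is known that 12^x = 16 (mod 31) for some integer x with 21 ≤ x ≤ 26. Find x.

Compute 12^21 mod 31 = 29, then multiply by 12 repeatedly:
  12^21=29  12^22=7  12^23=22  12^24=16
Found 16 at exponent 24.

24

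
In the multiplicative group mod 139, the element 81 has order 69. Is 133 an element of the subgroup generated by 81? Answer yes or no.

133 ∈ ⟨81⟩ iff 133^69 ≡ 1 (mod 139), since |⟨81⟩| = 69.
133^69 mod 139 = 138.
Since 138 ≠ 1, 133 does not lie in the subgroup.

no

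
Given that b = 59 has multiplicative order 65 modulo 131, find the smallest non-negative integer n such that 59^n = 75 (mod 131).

Baby-step giant-step with m = ceil(sqrt(65)) = 9.
Baby table (59^j mod 131 for j=0..8):
  0:1  1:59  2:75  3:102  4:123  5:52  6:55  7:101
  8:64
Giant step factor: 59^(-9) ≡ 74 (mod 131).
Scan 75·74^i mod 131 for i = 0, 1, …:
  i=0: 75
Match at i=0, j=2: n = 0·9 + 2 = 2.

2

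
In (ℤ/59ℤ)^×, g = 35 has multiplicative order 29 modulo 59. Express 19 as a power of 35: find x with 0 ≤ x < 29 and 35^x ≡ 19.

4

Successive powers of 35 modulo 59:
  35^0=1  35^1=35  35^2=45  35^3=41  35^4=19
So 35^4 ≡ 19 (mod 59), giving x = 4.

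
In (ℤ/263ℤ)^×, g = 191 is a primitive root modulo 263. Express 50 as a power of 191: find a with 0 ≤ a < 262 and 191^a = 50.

170

Baby-step giant-step with m = ceil(sqrt(262)) = 17.
Baby table (191^j mod 263 for j=0..16):
  0:1  1:191  2:187  3:212  4:253  5:194  6:234  7:247
  8:100  9:164  10:27  11:160  12:52  13:201  14:256  15:241
  16:6
Giant step factor: 191^(-17) ≡ 14 (mod 263).
Scan 50·14^i mod 263 for i = 0, 1, …:
  i=0: 50   i=1: 174   i=2: 69   i=3: 177
  i=4: 111   i=5: 239   i=6: 190   i=7: 30
  i=8: 157   i=9: 94   i=10: 1
Match at i=10, j=0: a = 10·17 + 0 = 170.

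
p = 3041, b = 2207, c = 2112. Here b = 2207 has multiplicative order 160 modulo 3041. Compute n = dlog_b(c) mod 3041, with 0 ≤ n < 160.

37

Baby-step giant-step with m = ceil(sqrt(160)) = 13.
Baby table (2207^j mod 3041 for j=0..12):
  0:1  1:2207  2:2208  3:1374  4:541  5:1915  6:2456  7:1330
  8:745  9:2075  10:2820  11:1854  12:1633
Giant step factor: 2207^(-13) ≡ 2966 (mod 3041).
Scan 2112·2966^i mod 3041 for i = 0, 1, …:
  i=0: 2112   i=1: 2773   i=2: 1854
Match at i=2, j=11: n = 2·13 + 11 = 37.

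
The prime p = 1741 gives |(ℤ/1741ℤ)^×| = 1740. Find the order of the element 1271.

The order of 1271 must divide p − 1 = 1740 = 2^2 · 3 · 5 · 29.
Divisors: 1, 2, 3, 4, 5, 6, 10, 12, 15, 20, 29, 30, 58, 60, 87, 116, 145, 174, 290, 348, 435, 580, 870, 1740.
Check each in increasing order: 1271^1 ≡ 1271;  1271^2 ≡ 1534;  1271^3 ≡ 1535;  1271^4 ≡ 1065;  1271^5 ≡ 858;  1271^6 ≡ 652;  1271^10 ≡ 1462;  1271^12 ≡ 300;  1271^15 ≡ 876;  1271^20 ≡ 1237;  1271^29 ≡ 1427;  1271^30 ≡ 1336;  1271^58 ≡ 1100;  1271^60 ≡ 371;  1271^87 ≡ 1059;  1271^116 ≡ 5;  1271^145 ≡ 171;  1271^174 ≡ 277;  1271^290 ≡ 1385;  1271^348 ≡ 125;  1271^435 ≡ 59;  1271^580 ≡ 1384;  1271^870 ≡ 1740;  1271^1740 ≡ 1.
Smallest exponent giving 1 is 1740.

1740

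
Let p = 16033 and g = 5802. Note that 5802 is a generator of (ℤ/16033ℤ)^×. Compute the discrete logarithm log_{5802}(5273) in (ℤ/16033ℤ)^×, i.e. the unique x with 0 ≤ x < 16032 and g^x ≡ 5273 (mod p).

12100

Baby-step giant-step with m = ceil(sqrt(16032)) = 127.
Baby table (5802^j mod 16033 for j=0..126):
  0:1  1:5802  2:9937  3:15839  4:12755  5:12215  6:5570  7:10645
  8:3174  9:9664  10:3127  11:9531  12:1045  13:2616  14:10814  15:5699
  16:5552  17:2407  18:671  19:13156  20:14032  21:14123  22:13016  23:3402
  24:1781  25:8110  26:13398  27:7212  28:13927  29:14167  30:11776  31:7739
  32:9278  33:8175  34:5736  35:11797  36:1317  37:9526  38:4101  39:1030
  40:11784  41:6056  42:8609  43:6623  44:11578  45:13319  46:13811  47:14521
  48:13460  49:14210  50:4734  51:2139  52:936  53:11518  54:1892  55:10812
  56:10128  57:1711  58:2795  59:7227  60:4759  61:2892  62:8866  63:6668
  64:107  65:11560  66:5081  67:11308  68:1980  69:8332  70:2769  71:672
  72:2925  73:7936  74:13929  75:9738  76:15617  77:7351  78:2722  79:539
  80:843  81:1021  82:7665  83:12821  84:10355  85:4059  86:13874  87:11288
  88:14204  89:1988  90:6649  91:2100  92:15153  93:8767  94:9458  95:10390
  96:14733  97:8943  98:4498  99:11705  100:12655  101:9203  102:5916  103:14012
  104:10314  105:6672  106:7282  107:3209  108:4305  109:14229  110:2741  111:14579
  112:13283  113:13368  114:9515  115:4411  116:3954  117:13918  118:10048  119:2508
  120:9485  121:6714  122:10471  123:3705  124:12190  125:4817  126:2715
Giant step factor: 5802^(-127) ≡ 1069 (mod 16033).
Scan 5273·1069^i mod 16033 for i = 0, 1, …:
  i=0: 5273   i=1: 9254   i=2: 165   i=3: 22
  i=4: 7485   i=5: 998   i=6: 8684   i=7: 89
  i=8: 14976   i=9: 8410     …   i=94: 296
  i=95: 11797
Match at i=95, j=35: x = 95·127 + 35 = 12100.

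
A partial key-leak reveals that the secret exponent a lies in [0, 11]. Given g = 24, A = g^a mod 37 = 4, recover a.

10

Compute 24^0 mod 37 = 1, then multiply by 24 repeatedly:
  24^0=1  24^1=24  24^2=21  24^3=23  24^4=34
  24^5=2  24^6=11  24^7=5  24^8=9  24^9=31
  24^10=4
Found 4 at exponent 10.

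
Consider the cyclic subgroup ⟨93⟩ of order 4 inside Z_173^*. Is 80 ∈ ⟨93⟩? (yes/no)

⟨93⟩ has order 4; its elements mod 173 are {1, 80, 93, 172}.
80 is in this set.

yes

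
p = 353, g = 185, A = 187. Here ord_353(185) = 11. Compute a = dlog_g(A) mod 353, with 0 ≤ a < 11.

10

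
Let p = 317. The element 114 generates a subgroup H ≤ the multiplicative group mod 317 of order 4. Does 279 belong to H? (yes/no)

279 ∈ ⟨114⟩ iff 279^4 ≡ 1 (mod 317), since |⟨114⟩| = 4.
279^4 mod 317 = 227.
Since 227 ≠ 1, 279 does not lie in the subgroup.

no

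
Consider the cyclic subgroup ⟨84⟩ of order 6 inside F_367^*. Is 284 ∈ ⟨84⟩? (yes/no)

yes

⟨84⟩ has order 6; its elements mod 367 are {1, 83, 84, 283, 284, 366}.
284 is in this set.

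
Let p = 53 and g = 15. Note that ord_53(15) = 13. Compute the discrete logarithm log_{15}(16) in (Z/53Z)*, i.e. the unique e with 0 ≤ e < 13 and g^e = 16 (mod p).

Successive powers of 15 modulo 53:
  15^0=1  15^1=15  15^2=13  15^3=36  15^4=10  15^5=44
  15^6=24  15^7=42  15^8=47  15^9=16
So 15^9 ≡ 16 (mod 53), giving e = 9.

9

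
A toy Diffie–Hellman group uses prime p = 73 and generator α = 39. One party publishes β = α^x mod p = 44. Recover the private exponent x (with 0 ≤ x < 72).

31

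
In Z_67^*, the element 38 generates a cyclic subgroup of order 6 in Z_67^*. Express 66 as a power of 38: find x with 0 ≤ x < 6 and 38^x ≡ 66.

3

Successive powers of 38 modulo 67:
  38^0=1  38^1=38  38^2=37  38^3=66
So 38^3 ≡ 66 (mod 67), giving x = 3.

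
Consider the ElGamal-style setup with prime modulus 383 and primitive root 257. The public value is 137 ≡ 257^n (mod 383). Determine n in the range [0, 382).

342

Baby-step giant-step with m = ceil(sqrt(382)) = 20.
Baby table (257^j mod 383 for j=0..19):
  0:1  1:257  2:173  3:33  4:55  5:347  6:323  7:283
  8:344  9:318  10:147  11:245  12:153  13:255  14:42  15:70
  16:372  17:237  18:12  19:20
Giant step factor: 257^(-20) ≡ 226 (mod 383).
Scan 137·226^i mod 383 for i = 0, 1, …:
  i=0: 137   i=1: 322   i=2: 2   i=3: 69
  i=4: 274   i=5: 261   i=6: 4   i=7: 138
  i=8: 165   i=9: 139     …   i=16: 277
  i=17: 173
Match at i=17, j=2: n = 17·20 + 2 = 342.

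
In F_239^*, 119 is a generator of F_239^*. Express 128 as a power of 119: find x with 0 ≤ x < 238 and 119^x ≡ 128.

112

Baby-step giant-step with m = ceil(sqrt(238)) = 16.
Baby table (119^j mod 239 for j=0..15):
  0:1  1:119  2:60  3:209  4:15  5:112  6:183  7:28
  8:225  9:7  10:116  11:181  12:29  13:105  14:67  15:86
Giant step factor: 119^(-16) ≡ 50 (mod 239).
Scan 128·50^i mod 239 for i = 0, 1, …:
  i=0: 128   i=1: 186   i=2: 218   i=3: 145
  i=4: 80   i=5: 176   i=6: 196   i=7: 1
Match at i=7, j=0: x = 7·16 + 0 = 112.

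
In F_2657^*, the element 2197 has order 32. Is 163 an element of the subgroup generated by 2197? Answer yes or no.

163 ∈ ⟨2197⟩ iff 163^32 ≡ 1 (mod 2657), since |⟨2197⟩| = 32.
163^32 mod 2657 = 1.
Since 1 = 1, 163 lies in the subgroup.

yes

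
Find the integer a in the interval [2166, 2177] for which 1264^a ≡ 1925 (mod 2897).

Compute 1264^2166 mod 2897 = 2628, then multiply by 1264 repeatedly:
  1264^2166=2628  1264^2167=1830  1264^2168=1314  1264^2169=915  1264^2170=657
  1264^2171=1906  1264^2172=1777  1264^2173=953  1264^2174=2337  1264^2175=1925
Found 1925 at exponent 2175.

2175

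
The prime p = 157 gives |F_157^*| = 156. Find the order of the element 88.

The order of 88 must divide p − 1 = 156 = 2^2 · 3 · 13.
Divisors: 1, 2, 3, 4, 6, 12, 13, 26, 39, 52, 78, 156.
Check each in increasing order: 88^1 ≡ 88;  88^2 ≡ 51;  88^3 ≡ 92;  88^4 ≡ 89;  88^6 ≡ 143;  88^12 ≡ 39;  88^13 ≡ 135;  88^26 ≡ 13;  88^39 ≡ 28;  88^52 ≡ 12;  88^78 ≡ 156;  88^156 ≡ 1.
Smallest exponent giving 1 is 156.

156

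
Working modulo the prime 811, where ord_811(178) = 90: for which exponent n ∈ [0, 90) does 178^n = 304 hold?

Baby-step giant-step with m = ceil(sqrt(90)) = 10.
Baby table (178^j mod 811 for j=0..9):
  0:1  1:178  2:55  3:58  4:592  5:757  6:120  7:274
  8:112  9:472
Giant step factor: 178^(-10) ≡ 225 (mod 811).
Scan 304·225^i mod 811 for i = 0, 1, …:
  i=0: 304   i=1: 276   i=2: 464   i=3: 592
Match at i=3, j=4: n = 3·10 + 4 = 34.

34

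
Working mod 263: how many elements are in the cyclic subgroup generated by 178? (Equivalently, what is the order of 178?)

The order of 178 must divide p − 1 = 262 = 2 · 131.
Divisors: 1, 2, 131, 262.
Check each in increasing order: 178^1 ≡ 178;  178^2 ≡ 124;  178^131 ≡ 1.
Smallest exponent giving 1 is 131.

131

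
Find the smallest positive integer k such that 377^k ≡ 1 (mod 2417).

2416

The order of 377 must divide p − 1 = 2416 = 2^4 · 151.
Divisors: 1, 2, 4, 8, 16, 151, 302, 604, 1208, 2416.
Check each in increasing order: 377^1 ≡ 377;  377^2 ≡ 1943;  377^4 ≡ 2312;  377^8 ≡ 1357;  377^16 ≡ 2112;  377^151 ≡ 67;  377^302 ≡ 2072;  377^604 ≡ 592;  377^1208 ≡ 2416;  377^2416 ≡ 1.
Smallest exponent giving 1 is 2416.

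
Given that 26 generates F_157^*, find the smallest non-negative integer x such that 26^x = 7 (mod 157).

141

Baby-step giant-step with m = ceil(sqrt(156)) = 13.
Baby table (26^j mod 157 for j=0..12):
  0:1  1:26  2:48  3:149  4:106  5:87  6:64  7:94
  8:89  9:116  10:33  11:73  12:14
Giant step factor: 26^(-13) ≡ 22 (mod 157).
Scan 7·22^i mod 157 for i = 0, 1, …:
  i=0: 7   i=1: 154   i=2: 91   i=3: 118
  i=4: 84   i=5: 121   i=6: 150   i=7: 3
  i=8: 66   i=9: 39   i=10: 73
Match at i=10, j=11: x = 10·13 + 11 = 141.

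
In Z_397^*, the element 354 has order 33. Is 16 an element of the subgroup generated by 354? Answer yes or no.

yes

16 ∈ ⟨354⟩ iff 16^33 ≡ 1 (mod 397), since |⟨354⟩| = 33.
16^33 mod 397 = 1.
Since 1 = 1, 16 lies in the subgroup.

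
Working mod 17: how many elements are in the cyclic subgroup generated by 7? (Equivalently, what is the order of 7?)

The order of 7 must divide p − 1 = 16 = 2^4.
Divisors: 1, 2, 4, 8, 16.
Check each in increasing order: 7^1 ≡ 7;  7^2 ≡ 15;  7^4 ≡ 4;  7^8 ≡ 16;  7^16 ≡ 1.
Smallest exponent giving 1 is 16.

16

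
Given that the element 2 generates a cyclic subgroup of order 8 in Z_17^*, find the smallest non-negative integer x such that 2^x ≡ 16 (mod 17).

4

Successive powers of 2 modulo 17:
  2^0=1  2^1=2  2^2=4  2^3=8  2^4=16
So 2^4 ≡ 16 (mod 17), giving x = 4.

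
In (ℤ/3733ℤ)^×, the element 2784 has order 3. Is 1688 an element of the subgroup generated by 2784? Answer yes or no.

⟨2784⟩ has order 3; its elements mod 3733 are {1, 948, 2784}.
1688 is not in this set.

no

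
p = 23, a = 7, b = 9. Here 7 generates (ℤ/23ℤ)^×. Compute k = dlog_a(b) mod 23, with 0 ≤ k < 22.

4

Successive powers of 7 modulo 23:
  7^0=1  7^1=7  7^2=3  7^3=21  7^4=9
So 7^4 ≡ 9 (mod 23), giving k = 4.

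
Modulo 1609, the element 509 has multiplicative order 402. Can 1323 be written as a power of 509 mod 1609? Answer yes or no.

yes

1323 ∈ ⟨509⟩ iff 1323^402 ≡ 1 (mod 1609), since |⟨509⟩| = 402.
1323^402 mod 1609 = 1.
Since 1 = 1, 1323 lies in the subgroup.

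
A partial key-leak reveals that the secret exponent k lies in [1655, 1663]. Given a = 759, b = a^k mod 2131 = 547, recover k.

1659

Compute 759^1655 mod 2131 = 698, then multiply by 759 repeatedly:
  759^1655=698  759^1656=1294  759^1657=1886  759^1658=1573  759^1659=547
Found 547 at exponent 1659.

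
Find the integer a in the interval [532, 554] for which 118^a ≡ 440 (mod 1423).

542

Compute 118^532 mod 1423 = 1090, then multiply by 118 repeatedly:
  118^532=1090  118^533=550  118^534=865  118^535=1037  118^536=1411
  118^537=7  118^538=826  118^539=704  118^540=538  118^541=872
  118^542=440
Found 440 at exponent 542.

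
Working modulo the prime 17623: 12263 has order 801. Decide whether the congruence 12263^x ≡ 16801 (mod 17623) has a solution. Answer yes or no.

no

16801 ∈ ⟨12263⟩ iff 16801^801 ≡ 1 (mod 17623), since |⟨12263⟩| = 801.
16801^801 mod 17623 = 16392.
Since 16392 ≠ 1, 16801 does not lie in the subgroup.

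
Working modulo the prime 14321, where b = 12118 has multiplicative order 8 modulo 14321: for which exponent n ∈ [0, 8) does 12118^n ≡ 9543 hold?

3

Successive powers of 12118 modulo 14321:
  12118^0=1  12118^1=12118  12118^2=12711  12118^3=9543
So 12118^3 ≡ 9543 (mod 14321), giving n = 3.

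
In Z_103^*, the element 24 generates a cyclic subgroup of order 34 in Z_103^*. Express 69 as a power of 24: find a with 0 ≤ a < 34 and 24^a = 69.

29

Successive powers of 24 modulo 103:
  24^0=1  24^1=24  24^2=61  24^3=22  24^4=13  24^5=3
  24^6=72  24^7=80  24^8=66  24^9=39  24^10=9  24^11=10
  24^12=34  24^13=95  24^14=14  24^15=27  24^16=30  24^17=102
  24^18=79  24^19=42  24^20=81  24^21=90  24^22=100  24^23=31
  24^24=23  24^25=37  24^26=64  24^27=94  24^28=93  24^29=69
So 24^29 ≡ 69 (mod 103), giving a = 29.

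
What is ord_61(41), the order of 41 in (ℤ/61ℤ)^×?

10

The order of 41 must divide p − 1 = 60 = 2^2 · 3 · 5.
Divisors: 1, 2, 3, 4, 5, 6, 10, 12, 15, 20, 30, 60.
Check each in increasing order: 41^1 ≡ 41;  41^2 ≡ 34;  41^3 ≡ 52;  41^4 ≡ 58;  41^5 ≡ 60;  41^6 ≡ 20;  41^10 ≡ 1.
Smallest exponent giving 1 is 10.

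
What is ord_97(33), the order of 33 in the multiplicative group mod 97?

8

The order of 33 must divide p − 1 = 96 = 2^5 · 3.
Divisors: 1, 2, 3, 4, 6, 8, 12, 16, 24, 32, 48, 96.
Check each in increasing order: 33^1 ≡ 33;  33^2 ≡ 22;  33^3 ≡ 47;  33^4 ≡ 96;  33^6 ≡ 75;  33^8 ≡ 1.
Smallest exponent giving 1 is 8.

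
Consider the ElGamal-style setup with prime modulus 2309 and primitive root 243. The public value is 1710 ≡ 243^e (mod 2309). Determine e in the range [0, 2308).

Baby-step giant-step with m = ceil(sqrt(2308)) = 49.
Baby table (243^j mod 2309 for j=0..48):
  0:1  1:243  2:1324  3:781  4:445  5:1921  6:385  7:1195
  8:1760  9:515  10:459  11:705  12:449  13:584  14:1063  15:2010
  16:1231  17:1272  18:1999  19:867  20:562  21:335  22:590  23:212
  24:718  25:1299  26:1633  27:1980  28:868  29:805  30:1659  31:1371
  32:657  33:330  34:1684  35:519  36:1431  37:1383  38:1264  39:55
  40:1820  41:1241  42:1393  43:1385  44:1750  45:394  46:1073  47:2131
  48:617
Giant step factor: 243^(-49) ≡ 2294 (mod 2309).
Scan 1710·2294^i mod 2309 for i = 0, 1, …:
  i=0: 1710   i=1: 2058   i=2: 1456   i=3: 1250
  i=4: 2031   i=5: 1861   i=6: 2102   i=7: 796
  i=8: 1914   i=9: 1307     …   i=44: 2013
  i=45: 2131
Match at i=45, j=47: e = 45·49 + 47 = 2252.

2252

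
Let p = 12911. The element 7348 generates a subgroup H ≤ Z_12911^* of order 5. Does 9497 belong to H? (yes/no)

⟨7348⟩ has order 5; its elements mod 12911 are {1, 7348, 9497, 9674, 12213}.
9497 is in this set.

yes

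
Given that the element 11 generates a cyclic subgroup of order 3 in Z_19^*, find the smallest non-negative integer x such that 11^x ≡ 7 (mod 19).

Successive powers of 11 modulo 19:
  11^0=1  11^1=11  11^2=7
So 11^2 ≡ 7 (mod 19), giving x = 2.

2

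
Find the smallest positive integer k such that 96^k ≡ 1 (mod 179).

The order of 96 must divide p − 1 = 178 = 2 · 89.
Divisors: 1, 2, 89, 178.
Check each in increasing order: 96^1 ≡ 96;  96^2 ≡ 87;  96^89 ≡ 178;  96^178 ≡ 1.
Smallest exponent giving 1 is 178.

178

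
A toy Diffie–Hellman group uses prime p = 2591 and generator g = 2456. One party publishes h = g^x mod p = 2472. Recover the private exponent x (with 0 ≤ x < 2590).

2021

Baby-step giant-step with m = ceil(sqrt(2590)) = 51.
Baby table (2456^j mod 2591 for j=0..50):
  0:1  1:2456  2:88  3:1075  4:2562  5:1324  6:39  7:2508
  8:841  9:469  10:1460  11:2407  12:1521  13:1945  14:1707  15:154
  16:2529  17:597  18:2317  19:716  20:1798  21:824  22:173  23:2555
  24:2269  25:2014  26:165  27:1044  28:1565  29:1187  30:397  31:816
  32:1253  33:1851  34:1442  35:2246  36:2528  37:732  38:2229  39:2232
  40:1827  41:2091  42:134  43:47  44:1428  45:1545  46:1296  47:1228
  48:44  49:1833  50:1281
Giant step factor: 2456^(-51) ≡ 591 (mod 2591).
Scan 2472·591^i mod 2591 for i = 0, 1, …:
  i=0: 2472   i=1: 2219   i=2: 383   i=3: 936
  i=4: 1293   i=5: 2409   i=6: 1260   i=7: 1043
  i=8: 2346   i=9: 301     …   i=38: 366
  i=39: 1253
Match at i=39, j=32: x = 39·51 + 32 = 2021.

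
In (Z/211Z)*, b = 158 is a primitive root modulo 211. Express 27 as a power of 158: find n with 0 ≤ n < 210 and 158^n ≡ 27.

93

Baby-step giant-step with m = ceil(sqrt(210)) = 15.
Baby table (158^j mod 211 for j=0..14):
  0:1  1:158  2:66  3:89  4:136  5:177  6:114  7:77
  8:139  9:18  10:101  11:133  12:125  13:127  14:21
Giant step factor: 158^(-15) ≡ 40 (mod 211).
Scan 27·40^i mod 211 for i = 0, 1, …:
  i=0: 27   i=1: 25   i=2: 156   i=3: 121
  i=4: 198   i=5: 113   i=6: 89
Match at i=6, j=3: n = 6·15 + 3 = 93.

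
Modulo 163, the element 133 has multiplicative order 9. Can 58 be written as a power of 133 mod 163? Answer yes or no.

yes

58 ∈ ⟨133⟩ iff 58^9 ≡ 1 (mod 163), since |⟨133⟩| = 9.
58^9 mod 163 = 1.
Since 1 = 1, 58 lies in the subgroup.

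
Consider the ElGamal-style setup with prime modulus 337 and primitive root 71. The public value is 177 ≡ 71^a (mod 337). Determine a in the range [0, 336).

Baby-step giant-step with m = ceil(sqrt(336)) = 19.
Baby table (71^j mod 337 for j=0..18):
  0:1  1:71  2:323  3:17  4:196  5:99  6:289  7:299
  8:335  9:195  10:28  11:303  12:282  13:139  14:96  15:76
  16:4  17:284  18:281
Giant step factor: 71^(-19) ≡ 114 (mod 337).
Scan 177·114^i mod 337 for i = 0, 1, …:
  i=0: 177   i=1: 295   i=2: 267   i=3: 108
  i=4: 180   i=5: 300   i=6: 163   i=7: 47
  i=8: 303
Match at i=8, j=11: a = 8·19 + 11 = 163.

163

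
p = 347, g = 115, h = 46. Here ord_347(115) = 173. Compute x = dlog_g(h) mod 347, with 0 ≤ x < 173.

Baby-step giant-step with m = ceil(sqrt(173)) = 14.
Baby table (115^j mod 347 for j=0..13):
  0:1  1:115  2:39  3:321  4:133  5:27  6:329  7:12
  8:339  9:121  10:35  11:208  12:324  13:131
Giant step factor: 115^(-14) ≡ 147 (mod 347).
Scan 46·147^i mod 347 for i = 0, 1, …:
  i=0: 46   i=1: 169   i=2: 206   i=3: 93
  i=4: 138   i=5: 160   i=6: 271   i=7: 279
  i=8: 67   i=9: 133
Match at i=9, j=4: x = 9·14 + 4 = 130.

130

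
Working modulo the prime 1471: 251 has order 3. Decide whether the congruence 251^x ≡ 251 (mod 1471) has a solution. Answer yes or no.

yes

251 ∈ ⟨251⟩ iff 251^3 ≡ 1 (mod 1471), since |⟨251⟩| = 3.
251^3 mod 1471 = 1.
Since 1 = 1, 251 lies in the subgroup.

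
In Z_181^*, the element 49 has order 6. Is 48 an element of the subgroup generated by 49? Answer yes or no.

yes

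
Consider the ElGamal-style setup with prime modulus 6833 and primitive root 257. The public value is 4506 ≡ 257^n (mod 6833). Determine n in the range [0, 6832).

2805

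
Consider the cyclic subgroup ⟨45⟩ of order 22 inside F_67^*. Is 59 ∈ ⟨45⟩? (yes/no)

⟨45⟩ has order 22; its elements mod 67 are {1, 3, 5, 8, 9, 14, 15, 22, 24, 25, 27, 40, 42, 43, 45, 52, 53, 58, 59, 62, 64, 66}.
59 is in this set.

yes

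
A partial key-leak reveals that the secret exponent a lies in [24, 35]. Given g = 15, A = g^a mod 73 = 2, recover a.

32

Compute 15^24 mod 73 = 8, then multiply by 15 repeatedly:
  15^24=8  15^25=47  15^26=48  15^27=63  15^28=69
  15^29=13  15^30=49  15^31=5  15^32=2
Found 2 at exponent 32.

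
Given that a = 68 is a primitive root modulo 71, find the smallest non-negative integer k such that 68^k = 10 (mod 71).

4

Baby-step giant-step with m = ceil(sqrt(70)) = 9.
Baby table (68^j mod 71 for j=0..8):
  0:1  1:68  2:9  3:44  4:10  5:41  6:19  7:14
  8:29
Giant step factor: 68^(-9) ≡ 31 (mod 71).
Scan 10·31^i mod 71 for i = 0, 1, …:
  i=0: 10
Match at i=0, j=4: k = 0·9 + 4 = 4.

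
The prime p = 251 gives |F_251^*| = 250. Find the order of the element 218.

125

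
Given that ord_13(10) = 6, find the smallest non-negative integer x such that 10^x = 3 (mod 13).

Successive powers of 10 modulo 13:
  10^0=1  10^1=10  10^2=9  10^3=12  10^4=3
So 10^4 ≡ 3 (mod 13), giving x = 4.

4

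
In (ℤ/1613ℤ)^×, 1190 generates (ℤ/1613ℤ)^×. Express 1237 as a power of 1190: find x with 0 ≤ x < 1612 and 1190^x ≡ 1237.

Baby-step giant-step with m = ceil(sqrt(1612)) = 41.
Baby table (1190^j mod 1613 for j=0..40):
  0:1  1:1190  2:1499  3:1445  4:92  5:1409  6:803  7:674
  8:399  9:588  10:1291  11:714  12:1222  13:867  14:1023  15:1168
  16:1127  17:727  18:562  19:998  20:452  21:751  22:88  23:1488
  24:1259  25:1346  26:31  27:1404  28:1305  29:1244  30:1239  31:128
  32:698  33:1538  34:1078  35:485  36:1309  37:1165  38:783  39:1069
  40:1066
Giant step factor: 1190^(-41) ≡ 1508 (mod 1613).
Scan 1237·1508^i mod 1613 for i = 0, 1, …:
  i=0: 1237   i=1: 768   i=2: 10   i=3: 563
  i=4: 566   i=5: 251   i=6: 1066
Match at i=6, j=40: x = 6·41 + 40 = 286.

286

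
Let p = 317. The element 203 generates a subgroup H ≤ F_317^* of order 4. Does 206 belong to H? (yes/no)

⟨203⟩ has order 4; its elements mod 317 are {1, 114, 203, 316}.
206 is not in this set.

no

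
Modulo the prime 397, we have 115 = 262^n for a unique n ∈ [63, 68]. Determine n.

63

Compute 262^63 mod 397 = 115, then multiply by 262 repeatedly:
  262^63=115
Found 115 at exponent 63.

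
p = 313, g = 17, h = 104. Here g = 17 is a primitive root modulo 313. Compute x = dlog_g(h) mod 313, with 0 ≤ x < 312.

244

Baby-step giant-step with m = ceil(sqrt(312)) = 18.
Baby table (17^j mod 313 for j=0..17):
  0:1  1:17  2:289  3:218  4:263  5:89  6:261  7:55
  8:309  9:245  10:96  11:67  12:200  13:270  14:208  15:93
  16:16  17:272
Giant step factor: 17^(-18) ≡ 216 (mod 313).
Scan 104·216^i mod 313 for i = 0, 1, …:
  i=0: 104   i=1: 241   i=2: 98   i=3: 197
  i=4: 297   i=5: 300   i=6: 9   i=7: 66
  i=8: 171   i=9: 2   i=10: 119   i=11: 38
  i=12: 70   i=13: 96
Match at i=13, j=10: x = 13·18 + 10 = 244.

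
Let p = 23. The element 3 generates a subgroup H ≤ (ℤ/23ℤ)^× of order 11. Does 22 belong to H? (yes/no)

no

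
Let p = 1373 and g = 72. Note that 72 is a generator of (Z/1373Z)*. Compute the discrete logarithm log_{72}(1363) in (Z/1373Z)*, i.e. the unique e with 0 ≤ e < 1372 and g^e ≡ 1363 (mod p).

Baby-step giant-step with m = ceil(sqrt(1372)) = 38.
Baby table (72^j mod 1373 for j=0..37):
  0:1  1:72  2:1065  3:1165  4:127  5:906  6:701  7:1044
  8:1026  9:1103  10:1155  11:780  12:1240  13:35  14:1147  15:204
  16:958  17:326  18:131  19:1194  20:842  21:212  22:161  23:608
  24:1213  25:837  26:1225  27:328  28:275  29:578  30:426  31:466
  32:600  33:637  34:555  35:143  36:685  37:1265
Giant step factor: 72^(-38) ≡ 1162 (mod 1373).
Scan 1363·1162^i mod 1373 for i = 0, 1, …:
  i=0: 1363   i=1: 737   i=2: 1015   i=3: 23
  i=4: 639   i=5: 1098   i=6: 359   i=7: 1139
  i=8: 1319   i=9: 410     …   i=22: 473
  i=23: 426
Match at i=23, j=30: e = 23·38 + 30 = 904.

904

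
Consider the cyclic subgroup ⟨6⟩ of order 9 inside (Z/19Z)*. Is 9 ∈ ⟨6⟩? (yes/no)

⟨6⟩ has order 9; its elements mod 19 are {1, 4, 5, 6, 7, 9, 11, 16, 17}.
9 is in this set.

yes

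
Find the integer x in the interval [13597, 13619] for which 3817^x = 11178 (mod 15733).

13601

Compute 3817^13597 mod 15733 = 13778, then multiply by 3817 repeatedly:
  3817^13597=13778  3817^13598=10940  3817^13599=2598  3817^13600=4776  3817^13601=11178
Found 11178 at exponent 13601.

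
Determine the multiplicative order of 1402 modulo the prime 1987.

The order of 1402 must divide p − 1 = 1986 = 2 · 3 · 331.
Divisors: 1, 2, 3, 6, 331, 662, 993, 1986.
Check each in increasing order: 1402^1 ≡ 1402;  1402^2 ≡ 461;  1402^3 ≡ 547;  1402^6 ≡ 1159;  1402^331 ≡ 1340;  1402^662 ≡ 1339;  1402^993 ≡ 1986;  1402^1986 ≡ 1.
Smallest exponent giving 1 is 1986.

1986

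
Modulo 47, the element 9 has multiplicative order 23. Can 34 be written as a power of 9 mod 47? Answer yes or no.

34 ∈ ⟨9⟩ iff 34^23 ≡ 1 (mod 47), since |⟨9⟩| = 23.
34^23 mod 47 = 1.
Since 1 = 1, 34 lies in the subgroup.

yes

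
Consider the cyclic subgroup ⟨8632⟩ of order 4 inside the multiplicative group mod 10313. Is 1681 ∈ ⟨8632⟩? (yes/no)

1681 ∈ ⟨8632⟩ iff 1681^4 ≡ 1 (mod 10313), since |⟨8632⟩| = 4.
1681^4 mod 10313 = 1.
Since 1 = 1, 1681 lies in the subgroup.

yes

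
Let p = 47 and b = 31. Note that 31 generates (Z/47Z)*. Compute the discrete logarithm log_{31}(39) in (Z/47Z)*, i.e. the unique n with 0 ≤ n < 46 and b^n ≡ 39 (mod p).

41

Baby-step giant-step with m = ceil(sqrt(46)) = 7.
Baby table (31^j mod 47 for j=0..6):
  0:1  1:31  2:21  3:40  4:18  5:41  6:2
Giant step factor: 31^(-7) ≡ 22 (mod 47).
Scan 39·22^i mod 47 for i = 0, 1, …:
  i=0: 39   i=1: 12   i=2: 29   i=3: 27
  i=4: 30   i=5: 2
Match at i=5, j=6: n = 5·7 + 6 = 41.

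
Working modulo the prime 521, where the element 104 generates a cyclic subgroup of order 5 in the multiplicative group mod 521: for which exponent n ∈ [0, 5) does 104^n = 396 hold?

2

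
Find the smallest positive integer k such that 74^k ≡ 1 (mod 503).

The order of 74 must divide p − 1 = 502 = 2 · 251.
Divisors: 1, 2, 251, 502.
Check each in increasing order: 74^1 ≡ 74;  74^2 ≡ 446;  74^251 ≡ 502;  74^502 ≡ 1.
Smallest exponent giving 1 is 502.

502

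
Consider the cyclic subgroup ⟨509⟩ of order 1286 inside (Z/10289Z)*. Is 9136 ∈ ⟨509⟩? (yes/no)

9136 ∈ ⟨509⟩ iff 9136^1286 ≡ 1 (mod 10289), since |⟨509⟩| = 1286.
9136^1286 mod 10289 = 5453.
Since 5453 ≠ 1, 9136 does not lie in the subgroup.

no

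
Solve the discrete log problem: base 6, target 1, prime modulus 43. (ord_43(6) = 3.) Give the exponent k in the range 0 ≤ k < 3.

Successive powers of 6 modulo 43:
  6^0=1
So 6^0 ≡ 1 (mod 43), giving k = 0.

0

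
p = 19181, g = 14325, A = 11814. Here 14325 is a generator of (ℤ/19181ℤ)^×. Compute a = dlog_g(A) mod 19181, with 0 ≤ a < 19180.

7974

Baby-step giant-step with m = ceil(sqrt(19180)) = 139.
Baby table (14325^j mod 19181 for j=0..138):
  0:1  1:14325  2:7287  3:3273  4:7361  5:8368  6:9531  7:1217
  8:17177  9:6657  10:12774  11:810  12:17926  13:13903  14:4152  15:16300
  16:7187  17:9348  18:7539  19:7145  20:2309  21:8381  22:3946  23:43
  24:2183  25:6445  26:6472  27:9627  28:14566  29:7032  30:13969  31:9733
  32:17717  33:12214  34:15649  35:3578  36:3218  37:5907  38:10384  39:2145
  40:18344  41:17281  42:339  43:3382  44:15125  45:16230  46:1849  47:17145
  48:8601  49:9762  50:11160  51:12546  52:14661  53:6056  54:15718  55:13772
  56:7315  57:1572  58:406  59:4107  60:4648  61:5349  62:15511  63:2371
  64:14205  65:14577  66:11159  67:17402  68:7374  69:2783  70:8357  71:5404
  72:16965  73:355  74:2410  75:16631  76:11055  77:4539  78:16766  79:7649
  80:10053  81:17458  82:3972  83:8054  84:19016  85:14819  86:6048  87:16204
  88:13019  89:312  90:227  91:10186  92:4583  93:14093  94:2200  95:617
  96:15265  97:7725  98:5436  99:15021  100:3367  101:11241  102:2830  103:10297
  104:2635  105:17348  106:1064  107:12086  108:4244  109:10711  110:6256  111:3568
  112:13416  113:9761  114:16016  115:5259  116:11388  117:17876  118:7350  119:4241
  120:6098  121:3576  122:12930  123:10514  124:3838  125:6604  126:1608  127:17400
  128:17086  129:7390  130:1811  131:9863  132:229  133:474  134:19157  135:1458
  136:16922  137:17353  138:15146
Giant step factor: 14325^(-139) ≡ 16330 (mod 19181).
Scan 11814·16330^i mod 19181 for i = 0, 1, …:
  i=0: 11814   i=1: 122   i=2: 16617   i=3: 2003
  i=4: 5385   i=5: 11346   i=6: 10901   i=7: 13650
  i=8: 2099   i=9: 223     …   i=56: 16250
  i=57: 12546
Match at i=57, j=51: a = 57·139 + 51 = 7974.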